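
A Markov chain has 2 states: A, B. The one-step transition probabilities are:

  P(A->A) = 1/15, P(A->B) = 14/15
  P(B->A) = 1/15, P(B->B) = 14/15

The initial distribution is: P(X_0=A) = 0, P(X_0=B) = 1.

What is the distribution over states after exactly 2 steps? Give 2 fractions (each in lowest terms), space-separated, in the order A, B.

Propagating the distribution step by step (d_{t+1} = d_t * P):
d_0 = (A=0, B=1)
  d_1[A] = 0*1/15 + 1*1/15 = 1/15
  d_1[B] = 0*14/15 + 1*14/15 = 14/15
d_1 = (A=1/15, B=14/15)
  d_2[A] = 1/15*1/15 + 14/15*1/15 = 1/15
  d_2[B] = 1/15*14/15 + 14/15*14/15 = 14/15
d_2 = (A=1/15, B=14/15)

Answer: 1/15 14/15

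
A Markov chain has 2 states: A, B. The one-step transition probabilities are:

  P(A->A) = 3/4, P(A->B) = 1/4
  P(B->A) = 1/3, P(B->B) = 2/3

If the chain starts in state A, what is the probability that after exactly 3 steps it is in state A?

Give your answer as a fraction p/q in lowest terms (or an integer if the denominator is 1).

Computing P^3 by repeated multiplication:
P^1 =
  A: [3/4, 1/4]
  B: [1/3, 2/3]
P^2 =
  A: [31/48, 17/48]
  B: [17/36, 19/36]
P^3 =
  A: [347/576, 229/576]
  B: [229/432, 203/432]

(P^3)[A -> A] = 347/576

Answer: 347/576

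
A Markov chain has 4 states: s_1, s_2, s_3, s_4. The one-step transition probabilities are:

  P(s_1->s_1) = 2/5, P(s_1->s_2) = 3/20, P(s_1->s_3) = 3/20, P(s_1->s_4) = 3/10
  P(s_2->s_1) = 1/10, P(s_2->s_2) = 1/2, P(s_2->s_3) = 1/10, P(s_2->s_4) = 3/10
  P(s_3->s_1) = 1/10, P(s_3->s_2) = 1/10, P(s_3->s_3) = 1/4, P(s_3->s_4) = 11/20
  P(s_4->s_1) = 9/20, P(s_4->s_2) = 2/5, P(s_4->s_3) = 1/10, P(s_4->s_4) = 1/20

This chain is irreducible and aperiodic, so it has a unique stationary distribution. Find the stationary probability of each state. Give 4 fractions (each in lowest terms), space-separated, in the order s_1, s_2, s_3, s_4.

Answer: 1634/5915 21/65 792/5915 1578/5915

Derivation:
The stationary distribution satisfies pi = pi * P, i.e.:
  pi_s_1 = 2/5*pi_s_1 + 1/10*pi_s_2 + 1/10*pi_s_3 + 9/20*pi_s_4
  pi_s_2 = 3/20*pi_s_1 + 1/2*pi_s_2 + 1/10*pi_s_3 + 2/5*pi_s_4
  pi_s_3 = 3/20*pi_s_1 + 1/10*pi_s_2 + 1/4*pi_s_3 + 1/10*pi_s_4
  pi_s_4 = 3/10*pi_s_1 + 3/10*pi_s_2 + 11/20*pi_s_3 + 1/20*pi_s_4
with normalization: pi_s_1 + pi_s_2 + pi_s_3 + pi_s_4 = 1.

Using the first 3 balance equations plus normalization, the linear system A*pi = b is:
  [-3/5, 1/10, 1/10, 9/20] . pi = 0
  [3/20, -1/2, 1/10, 2/5] . pi = 0
  [3/20, 1/10, -3/4, 1/10] . pi = 0
  [1, 1, 1, 1] . pi = 1

Solving yields:
  pi_s_1 = 1634/5915
  pi_s_2 = 21/65
  pi_s_3 = 792/5915
  pi_s_4 = 1578/5915

Verification (pi * P):
  1634/5915*2/5 + 21/65*1/10 + 792/5915*1/10 + 1578/5915*9/20 = 1634/5915 = pi_s_1  (ok)
  1634/5915*3/20 + 21/65*1/2 + 792/5915*1/10 + 1578/5915*2/5 = 21/65 = pi_s_2  (ok)
  1634/5915*3/20 + 21/65*1/10 + 792/5915*1/4 + 1578/5915*1/10 = 792/5915 = pi_s_3  (ok)
  1634/5915*3/10 + 21/65*3/10 + 792/5915*11/20 + 1578/5915*1/20 = 1578/5915 = pi_s_4  (ok)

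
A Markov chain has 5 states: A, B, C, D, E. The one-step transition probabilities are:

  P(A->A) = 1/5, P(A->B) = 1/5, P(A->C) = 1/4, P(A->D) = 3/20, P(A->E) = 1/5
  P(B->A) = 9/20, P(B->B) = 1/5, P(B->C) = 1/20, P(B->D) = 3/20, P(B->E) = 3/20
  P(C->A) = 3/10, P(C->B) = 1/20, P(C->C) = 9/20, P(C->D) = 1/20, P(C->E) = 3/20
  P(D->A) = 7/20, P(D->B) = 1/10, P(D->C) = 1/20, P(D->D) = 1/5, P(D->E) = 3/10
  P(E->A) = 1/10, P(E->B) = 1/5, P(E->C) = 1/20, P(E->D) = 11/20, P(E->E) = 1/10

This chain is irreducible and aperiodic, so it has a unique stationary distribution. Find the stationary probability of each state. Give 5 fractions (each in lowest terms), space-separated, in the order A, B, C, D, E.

The stationary distribution satisfies pi = pi * P, i.e.:
  pi_A = 1/5*pi_A + 9/20*pi_B + 3/10*pi_C + 7/20*pi_D + 1/10*pi_E
  pi_B = 1/5*pi_A + 1/5*pi_B + 1/20*pi_C + 1/10*pi_D + 1/5*pi_E
  pi_C = 1/4*pi_A + 1/20*pi_B + 9/20*pi_C + 1/20*pi_D + 1/20*pi_E
  pi_D = 3/20*pi_A + 3/20*pi_B + 1/20*pi_C + 1/5*pi_D + 11/20*pi_E
  pi_E = 1/5*pi_A + 3/20*pi_B + 3/20*pi_C + 3/10*pi_D + 1/10*pi_E
with normalization: pi_A + pi_B + pi_C + pi_D + pi_E = 1.

Using the first 4 balance equations plus normalization, the linear system A*pi = b is:
  [-4/5, 9/20, 3/10, 7/20, 1/10] . pi = 0
  [1/5, -4/5, 1/20, 1/10, 1/5] . pi = 0
  [1/4, 1/20, -11/20, 1/20, 1/20] . pi = 0
  [3/20, 3/20, 1/20, -4/5, 11/20] . pi = 0
  [1, 1, 1, 1, 1] . pi = 1

Solving yields:
  pi_A = 10623/39428
  pi_B = 9001/59142
  pi_C = 5120/29571
  pi_D = 6457/29571
  pi_E = 22105/118284

Verification (pi * P):
  10623/39428*1/5 + 9001/59142*9/20 + 5120/29571*3/10 + 6457/29571*7/20 + 22105/118284*1/10 = 10623/39428 = pi_A  (ok)
  10623/39428*1/5 + 9001/59142*1/5 + 5120/29571*1/20 + 6457/29571*1/10 + 22105/118284*1/5 = 9001/59142 = pi_B  (ok)
  10623/39428*1/4 + 9001/59142*1/20 + 5120/29571*9/20 + 6457/29571*1/20 + 22105/118284*1/20 = 5120/29571 = pi_C  (ok)
  10623/39428*3/20 + 9001/59142*3/20 + 5120/29571*1/20 + 6457/29571*1/5 + 22105/118284*11/20 = 6457/29571 = pi_D  (ok)
  10623/39428*1/5 + 9001/59142*3/20 + 5120/29571*3/20 + 6457/29571*3/10 + 22105/118284*1/10 = 22105/118284 = pi_E  (ok)

Answer: 10623/39428 9001/59142 5120/29571 6457/29571 22105/118284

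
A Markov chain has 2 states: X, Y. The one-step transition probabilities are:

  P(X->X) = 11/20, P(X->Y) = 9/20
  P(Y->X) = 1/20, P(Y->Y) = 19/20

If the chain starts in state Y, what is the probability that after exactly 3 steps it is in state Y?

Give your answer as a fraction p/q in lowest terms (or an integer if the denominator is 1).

Answer: 73/80

Derivation:
Computing P^3 by repeated multiplication:
P^1 =
  X: [11/20, 9/20]
  Y: [1/20, 19/20]
P^2 =
  X: [13/40, 27/40]
  Y: [3/40, 37/40]
P^3 =
  X: [17/80, 63/80]
  Y: [7/80, 73/80]

(P^3)[Y -> Y] = 73/80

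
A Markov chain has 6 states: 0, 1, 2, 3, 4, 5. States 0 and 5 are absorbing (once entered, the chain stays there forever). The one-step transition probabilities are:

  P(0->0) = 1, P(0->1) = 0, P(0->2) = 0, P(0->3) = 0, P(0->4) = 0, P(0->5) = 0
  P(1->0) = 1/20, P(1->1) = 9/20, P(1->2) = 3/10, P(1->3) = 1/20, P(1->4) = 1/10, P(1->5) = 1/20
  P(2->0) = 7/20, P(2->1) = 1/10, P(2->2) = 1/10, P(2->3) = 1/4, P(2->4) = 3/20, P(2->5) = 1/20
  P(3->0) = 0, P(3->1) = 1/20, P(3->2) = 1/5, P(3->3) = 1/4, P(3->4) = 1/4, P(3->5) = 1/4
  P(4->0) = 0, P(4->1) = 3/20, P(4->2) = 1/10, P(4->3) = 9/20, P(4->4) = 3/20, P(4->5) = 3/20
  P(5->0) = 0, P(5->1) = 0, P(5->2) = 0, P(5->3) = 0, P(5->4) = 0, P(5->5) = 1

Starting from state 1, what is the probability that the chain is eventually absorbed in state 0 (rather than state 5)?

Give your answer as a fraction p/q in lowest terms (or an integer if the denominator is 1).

Answer: 963/1985

Derivation:
Let a_i = P(absorbed in 0 | start in state i).
Boundary conditions: a_0 = 1, a_5 = 0.
For each transient state i, a_i = sum_j P(i->j) * a_j:
  a_1 = 1/20*a_0 + 9/20*a_1 + 3/10*a_2 + 1/20*a_3 + 1/10*a_4 + 1/20*a_5
  a_2 = 7/20*a_0 + 1/10*a_1 + 1/10*a_2 + 1/4*a_3 + 3/20*a_4 + 1/20*a_5
  a_3 = 0*a_0 + 1/20*a_1 + 1/5*a_2 + 1/4*a_3 + 1/4*a_4 + 1/4*a_5
  a_4 = 0*a_0 + 3/20*a_1 + 1/10*a_2 + 9/20*a_3 + 3/20*a_4 + 3/20*a_5

Substituting a_0 = 1 and a_5 = 0, rearrange to (I - Q) a = r where r[i] = P(i -> 0):
  [11/20, -3/10, -1/20, -1/10] . (a_1, a_2, a_3, a_4) = 1/20
  [-1/10, 9/10, -1/4, -3/20] . (a_1, a_2, a_3, a_4) = 7/20
  [-1/20, -1/5, 3/4, -1/4] . (a_1, a_2, a_3, a_4) = 0
  [-3/20, -1/10, -9/20, 17/20] . (a_1, a_2, a_3, a_4) = 0

Solving yields:
  a_1 = 963/1985
  a_2 = 1138/1985
  a_3 = 3986/13895
  a_4 = 4237/13895

Starting state is 1, so the absorption probability is a_1 = 963/1985.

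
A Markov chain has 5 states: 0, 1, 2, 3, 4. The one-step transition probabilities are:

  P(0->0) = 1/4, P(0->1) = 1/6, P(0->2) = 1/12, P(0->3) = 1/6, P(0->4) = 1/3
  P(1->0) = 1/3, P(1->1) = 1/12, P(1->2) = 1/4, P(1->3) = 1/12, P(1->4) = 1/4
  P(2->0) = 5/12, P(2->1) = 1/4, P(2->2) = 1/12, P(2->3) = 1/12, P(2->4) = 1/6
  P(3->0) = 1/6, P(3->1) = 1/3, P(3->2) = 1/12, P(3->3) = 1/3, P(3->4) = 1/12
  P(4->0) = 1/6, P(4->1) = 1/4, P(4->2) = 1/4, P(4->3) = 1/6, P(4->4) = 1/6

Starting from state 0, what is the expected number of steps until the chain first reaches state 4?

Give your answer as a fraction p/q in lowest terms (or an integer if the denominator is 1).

Answer: 3136/803

Derivation:
Let h_i = expected steps to first reach 4 from state i.
Boundary: h_4 = 0.
First-step equations for the other states:
  h_0 = 1 + 1/4*h_0 + 1/6*h_1 + 1/12*h_2 + 1/6*h_3 + 1/3*h_4
  h_1 = 1 + 1/3*h_0 + 1/12*h_1 + 1/4*h_2 + 1/12*h_3 + 1/4*h_4
  h_2 = 1 + 5/12*h_0 + 1/4*h_1 + 1/12*h_2 + 1/12*h_3 + 1/6*h_4
  h_3 = 1 + 1/6*h_0 + 1/3*h_1 + 1/12*h_2 + 1/3*h_3 + 1/12*h_4

Substituting h_4 = 0 and rearranging gives the linear system (I - Q) h = 1:
  [3/4, -1/6, -1/12, -1/6] . (h_0, h_1, h_2, h_3) = 1
  [-1/3, 11/12, -1/4, -1/12] . (h_0, h_1, h_2, h_3) = 1
  [-5/12, -1/4, 11/12, -1/12] . (h_0, h_1, h_2, h_3) = 1
  [-1/6, -1/3, -1/12, 2/3] . (h_0, h_1, h_2, h_3) = 1

Solving yields:
  h_0 = 3136/803
  h_1 = 3372/803
  h_2 = 3596/803
  h_3 = 4124/803

Starting state is 0, so the expected hitting time is h_0 = 3136/803.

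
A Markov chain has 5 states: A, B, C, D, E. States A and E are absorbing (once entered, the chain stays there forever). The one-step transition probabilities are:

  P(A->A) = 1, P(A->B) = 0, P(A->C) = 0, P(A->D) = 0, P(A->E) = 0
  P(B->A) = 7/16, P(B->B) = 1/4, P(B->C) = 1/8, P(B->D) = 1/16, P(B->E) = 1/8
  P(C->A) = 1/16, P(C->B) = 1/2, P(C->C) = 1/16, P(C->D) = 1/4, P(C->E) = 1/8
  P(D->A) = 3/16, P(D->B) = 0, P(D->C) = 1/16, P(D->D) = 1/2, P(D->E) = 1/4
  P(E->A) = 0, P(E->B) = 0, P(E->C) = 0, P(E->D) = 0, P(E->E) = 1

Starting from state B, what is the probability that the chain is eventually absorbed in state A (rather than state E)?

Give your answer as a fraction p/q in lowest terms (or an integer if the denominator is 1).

Let a_i = P(absorbed in A | start in state i).
Boundary conditions: a_A = 1, a_E = 0.
For each transient state i, a_i = sum_j P(i->j) * a_j:
  a_B = 7/16*a_A + 1/4*a_B + 1/8*a_C + 1/16*a_D + 1/8*a_E
  a_C = 1/16*a_A + 1/2*a_B + 1/16*a_C + 1/4*a_D + 1/8*a_E
  a_D = 3/16*a_A + 0*a_B + 1/16*a_C + 1/2*a_D + 1/4*a_E

Substituting a_A = 1 and a_E = 0, rearrange to (I - Q) a = r where r[i] = P(i -> A):
  [3/4, -1/8, -1/16] . (a_B, a_C, a_D) = 7/16
  [-1/2, 15/16, -1/4] . (a_B, a_C, a_D) = 1/16
  [0, -1/16, 1/2] . (a_B, a_C, a_D) = 3/16

Solving yields:
  a_B = 449/628
  a_C = 89/157
  a_D = 70/157

Starting state is B, so the absorption probability is a_B = 449/628.

Answer: 449/628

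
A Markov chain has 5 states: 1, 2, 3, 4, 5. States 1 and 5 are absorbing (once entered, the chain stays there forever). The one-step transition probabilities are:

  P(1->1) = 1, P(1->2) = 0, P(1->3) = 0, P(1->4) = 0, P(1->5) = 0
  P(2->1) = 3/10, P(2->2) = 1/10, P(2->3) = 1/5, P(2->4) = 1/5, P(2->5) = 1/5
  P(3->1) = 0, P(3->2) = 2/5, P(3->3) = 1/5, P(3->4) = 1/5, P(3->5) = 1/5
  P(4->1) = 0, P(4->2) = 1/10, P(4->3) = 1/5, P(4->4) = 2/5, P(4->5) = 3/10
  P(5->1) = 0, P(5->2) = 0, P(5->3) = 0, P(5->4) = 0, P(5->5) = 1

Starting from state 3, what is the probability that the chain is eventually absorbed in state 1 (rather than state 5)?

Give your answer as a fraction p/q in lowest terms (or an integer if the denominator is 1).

Answer: 1/4

Derivation:
Let a_i = P(absorbed in 1 | start in state i).
Boundary conditions: a_1 = 1, a_5 = 0.
For each transient state i, a_i = sum_j P(i->j) * a_j:
  a_2 = 3/10*a_1 + 1/10*a_2 + 1/5*a_3 + 1/5*a_4 + 1/5*a_5
  a_3 = 0*a_1 + 2/5*a_2 + 1/5*a_3 + 1/5*a_4 + 1/5*a_5
  a_4 = 0*a_1 + 1/10*a_2 + 1/5*a_3 + 2/5*a_4 + 3/10*a_5

Substituting a_1 = 1 and a_5 = 0, rearrange to (I - Q) a = r where r[i] = P(i -> 1):
  [9/10, -1/5, -1/5] . (a_2, a_3, a_4) = 3/10
  [-2/5, 4/5, -1/5] . (a_2, a_3, a_4) = 0
  [-1/10, -1/5, 3/5] . (a_2, a_3, a_4) = 0

Solving yields:
  a_2 = 11/26
  a_3 = 1/4
  a_4 = 2/13

Starting state is 3, so the absorption probability is a_3 = 1/4.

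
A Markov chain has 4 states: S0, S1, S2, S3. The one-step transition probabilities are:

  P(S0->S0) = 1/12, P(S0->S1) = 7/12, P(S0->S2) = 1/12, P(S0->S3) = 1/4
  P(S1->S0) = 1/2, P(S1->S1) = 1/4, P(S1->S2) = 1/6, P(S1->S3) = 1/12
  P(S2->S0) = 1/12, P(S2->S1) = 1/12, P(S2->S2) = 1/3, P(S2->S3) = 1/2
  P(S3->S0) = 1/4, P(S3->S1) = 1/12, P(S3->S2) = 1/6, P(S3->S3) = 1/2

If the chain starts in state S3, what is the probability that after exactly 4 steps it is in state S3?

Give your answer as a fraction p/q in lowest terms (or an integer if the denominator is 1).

Answer: 3599/10368

Derivation:
Computing P^4 by repeated multiplication:
P^1 =
  S0: [1/12, 7/12, 1/12, 1/4]
  S1: [1/2, 1/4, 1/6, 1/12]
  S2: [1/12, 1/12, 1/3, 1/2]
  S3: [1/4, 1/12, 1/6, 1/2]
P^2 =
  S0: [53/144, 2/9, 25/144, 17/72]
  S1: [29/144, 3/8, 11/72, 13/48]
  S2: [29/144, 5/36, 31/144, 4/9]
  S3: [29/144, 2/9, 25/144, 29/72]
P^3 =
  S0: [31/144, 263/864, 95/576, 545/1728]
  S1: [41/144, 71/288, 101/576, 169/576]
  S2: [31/144, 179/864, 107/576, 677/1728]
  S3: [35/144, 191/864, 103/576, 617/1728]
P^4 =
  S0: [227/864, 1253/5184, 203/1152, 3311/10368]
  S1: [203/864, 461/1728, 595/3456, 1127/3456]
  S2: [203/864, 1169/5184, 23/128, 3731/10368]
  S3: [203/864, 1253/5184, 203/1152, 3599/10368]

(P^4)[S3 -> S3] = 3599/10368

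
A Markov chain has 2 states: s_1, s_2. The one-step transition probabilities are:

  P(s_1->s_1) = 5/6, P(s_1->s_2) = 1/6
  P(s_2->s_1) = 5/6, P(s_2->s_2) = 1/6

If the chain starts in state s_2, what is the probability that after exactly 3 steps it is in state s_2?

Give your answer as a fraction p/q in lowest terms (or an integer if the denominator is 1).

Answer: 1/6

Derivation:
Computing P^3 by repeated multiplication:
P^1 =
  s_1: [5/6, 1/6]
  s_2: [5/6, 1/6]
P^2 =
  s_1: [5/6, 1/6]
  s_2: [5/6, 1/6]
P^3 =
  s_1: [5/6, 1/6]
  s_2: [5/6, 1/6]

(P^3)[s_2 -> s_2] = 1/6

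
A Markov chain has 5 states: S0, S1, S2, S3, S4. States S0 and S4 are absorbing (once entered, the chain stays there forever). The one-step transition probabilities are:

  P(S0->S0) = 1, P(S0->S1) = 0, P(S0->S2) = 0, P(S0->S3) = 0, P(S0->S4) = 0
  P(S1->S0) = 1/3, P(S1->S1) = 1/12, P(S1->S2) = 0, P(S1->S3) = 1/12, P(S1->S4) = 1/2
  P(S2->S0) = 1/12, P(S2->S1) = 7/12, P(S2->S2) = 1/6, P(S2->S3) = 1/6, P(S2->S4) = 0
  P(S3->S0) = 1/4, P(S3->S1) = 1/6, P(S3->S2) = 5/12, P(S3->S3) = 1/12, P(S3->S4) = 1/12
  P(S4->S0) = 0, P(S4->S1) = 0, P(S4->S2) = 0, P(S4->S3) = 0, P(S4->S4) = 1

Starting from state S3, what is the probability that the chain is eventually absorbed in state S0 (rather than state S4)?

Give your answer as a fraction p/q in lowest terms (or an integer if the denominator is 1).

Answer: 11/19

Derivation:
Let a_i = P(absorbed in S0 | start in state i).
Boundary conditions: a_S0 = 1, a_S4 = 0.
For each transient state i, a_i = sum_j P(i->j) * a_j:
  a_S1 = 1/3*a_S0 + 1/12*a_S1 + 0*a_S2 + 1/12*a_S3 + 1/2*a_S4
  a_S2 = 1/12*a_S0 + 7/12*a_S1 + 1/6*a_S2 + 1/6*a_S3 + 0*a_S4
  a_S3 = 1/4*a_S0 + 1/6*a_S1 + 5/12*a_S2 + 1/12*a_S3 + 1/12*a_S4

Substituting a_S0 = 1 and a_S4 = 0, rearrange to (I - Q) a = r where r[i] = P(i -> S0):
  [11/12, 0, -1/12] . (a_S1, a_S2, a_S3) = 1/3
  [-7/12, 5/6, -1/6] . (a_S1, a_S2, a_S3) = 1/12
  [-1/6, -5/12, 11/12] . (a_S1, a_S2, a_S3) = 1/4

Solving yields:
  a_S1 = 87/209
  a_S2 = 106/209
  a_S3 = 11/19

Starting state is S3, so the absorption probability is a_S3 = 11/19.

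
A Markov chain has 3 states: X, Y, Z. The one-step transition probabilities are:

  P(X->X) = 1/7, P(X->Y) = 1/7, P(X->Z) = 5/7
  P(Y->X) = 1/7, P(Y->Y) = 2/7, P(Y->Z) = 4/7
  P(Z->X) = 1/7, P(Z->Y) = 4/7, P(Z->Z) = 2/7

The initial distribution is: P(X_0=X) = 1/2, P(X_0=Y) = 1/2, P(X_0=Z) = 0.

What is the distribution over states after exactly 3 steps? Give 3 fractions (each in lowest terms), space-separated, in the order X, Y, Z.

Answer: 1/7 131/343 163/343

Derivation:
Propagating the distribution step by step (d_{t+1} = d_t * P):
d_0 = (X=1/2, Y=1/2, Z=0)
  d_1[X] = 1/2*1/7 + 1/2*1/7 + 0*1/7 = 1/7
  d_1[Y] = 1/2*1/7 + 1/2*2/7 + 0*4/7 = 3/14
  d_1[Z] = 1/2*5/7 + 1/2*4/7 + 0*2/7 = 9/14
d_1 = (X=1/7, Y=3/14, Z=9/14)
  d_2[X] = 1/7*1/7 + 3/14*1/7 + 9/14*1/7 = 1/7
  d_2[Y] = 1/7*1/7 + 3/14*2/7 + 9/14*4/7 = 22/49
  d_2[Z] = 1/7*5/7 + 3/14*4/7 + 9/14*2/7 = 20/49
d_2 = (X=1/7, Y=22/49, Z=20/49)
  d_3[X] = 1/7*1/7 + 22/49*1/7 + 20/49*1/7 = 1/7
  d_3[Y] = 1/7*1/7 + 22/49*2/7 + 20/49*4/7 = 131/343
  d_3[Z] = 1/7*5/7 + 22/49*4/7 + 20/49*2/7 = 163/343
d_3 = (X=1/7, Y=131/343, Z=163/343)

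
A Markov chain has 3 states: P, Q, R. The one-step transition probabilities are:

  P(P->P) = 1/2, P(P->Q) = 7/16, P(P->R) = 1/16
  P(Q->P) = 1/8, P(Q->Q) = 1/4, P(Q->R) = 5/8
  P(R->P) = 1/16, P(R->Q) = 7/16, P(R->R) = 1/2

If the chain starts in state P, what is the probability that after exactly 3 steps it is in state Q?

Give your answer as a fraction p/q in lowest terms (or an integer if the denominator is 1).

Computing P^3 by repeated multiplication:
P^1 =
  P: [1/2, 7/16, 1/16]
  Q: [1/8, 1/4, 5/8]
  R: [1/16, 7/16, 1/2]
P^2 =
  P: [79/256, 91/256, 43/128]
  Q: [17/128, 25/64, 61/128]
  R: [15/128, 91/256, 135/256]
P^3 =
  P: [225/1024, 1519/4096, 1677/4096]
  Q: [297/2048, 373/1024, 1005/2048]
  R: [557/4096, 1519/4096, 505/1024]

(P^3)[P -> Q] = 1519/4096

Answer: 1519/4096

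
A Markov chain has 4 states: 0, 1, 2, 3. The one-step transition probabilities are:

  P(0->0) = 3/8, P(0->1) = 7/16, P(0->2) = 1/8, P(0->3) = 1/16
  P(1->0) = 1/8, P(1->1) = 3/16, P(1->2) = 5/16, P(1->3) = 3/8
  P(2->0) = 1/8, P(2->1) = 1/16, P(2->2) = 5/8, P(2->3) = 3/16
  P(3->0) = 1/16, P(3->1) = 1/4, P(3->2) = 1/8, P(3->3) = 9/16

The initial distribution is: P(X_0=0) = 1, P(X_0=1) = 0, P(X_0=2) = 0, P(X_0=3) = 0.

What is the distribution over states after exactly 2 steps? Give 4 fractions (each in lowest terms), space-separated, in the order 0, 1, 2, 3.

Propagating the distribution step by step (d_{t+1} = d_t * P):
d_0 = (0=1, 1=0, 2=0, 3=0)
  d_1[0] = 1*3/8 + 0*1/8 + 0*1/8 + 0*1/16 = 3/8
  d_1[1] = 1*7/16 + 0*3/16 + 0*1/16 + 0*1/4 = 7/16
  d_1[2] = 1*1/8 + 0*5/16 + 0*5/8 + 0*1/8 = 1/8
  d_1[3] = 1*1/16 + 0*3/8 + 0*3/16 + 0*9/16 = 1/16
d_1 = (0=3/8, 1=7/16, 2=1/8, 3=1/16)
  d_2[0] = 3/8*3/8 + 7/16*1/8 + 1/8*1/8 + 1/16*1/16 = 55/256
  d_2[1] = 3/8*7/16 + 7/16*3/16 + 1/8*1/16 + 1/16*1/4 = 69/256
  d_2[2] = 3/8*1/8 + 7/16*5/16 + 1/8*5/8 + 1/16*1/8 = 69/256
  d_2[3] = 3/8*1/16 + 7/16*3/8 + 1/8*3/16 + 1/16*9/16 = 63/256
d_2 = (0=55/256, 1=69/256, 2=69/256, 3=63/256)

Answer: 55/256 69/256 69/256 63/256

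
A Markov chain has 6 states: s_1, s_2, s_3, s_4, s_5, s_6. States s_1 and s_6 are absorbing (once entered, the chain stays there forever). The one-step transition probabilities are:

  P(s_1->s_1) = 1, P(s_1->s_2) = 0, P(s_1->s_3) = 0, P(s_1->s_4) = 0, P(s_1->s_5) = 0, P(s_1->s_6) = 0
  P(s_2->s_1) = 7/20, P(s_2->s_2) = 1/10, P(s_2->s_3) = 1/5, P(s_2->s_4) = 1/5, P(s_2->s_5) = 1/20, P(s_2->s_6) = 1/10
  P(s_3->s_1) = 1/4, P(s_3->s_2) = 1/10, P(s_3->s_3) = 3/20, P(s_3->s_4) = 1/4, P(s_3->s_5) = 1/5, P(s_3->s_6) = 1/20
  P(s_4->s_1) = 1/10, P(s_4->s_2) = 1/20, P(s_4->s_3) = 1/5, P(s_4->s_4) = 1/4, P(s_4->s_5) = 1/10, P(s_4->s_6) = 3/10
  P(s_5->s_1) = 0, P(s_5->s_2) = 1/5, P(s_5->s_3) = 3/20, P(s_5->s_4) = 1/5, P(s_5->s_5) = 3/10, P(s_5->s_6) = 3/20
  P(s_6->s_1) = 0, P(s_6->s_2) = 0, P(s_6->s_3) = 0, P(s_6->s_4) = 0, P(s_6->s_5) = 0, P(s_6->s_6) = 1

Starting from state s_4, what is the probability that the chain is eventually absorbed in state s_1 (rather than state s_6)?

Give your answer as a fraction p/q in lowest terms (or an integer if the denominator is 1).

Answer: 17441/45415

Derivation:
Let a_i = P(absorbed in s_1 | start in state i).
Boundary conditions: a_s_1 = 1, a_s_6 = 0.
For each transient state i, a_i = sum_j P(i->j) * a_j:
  a_s_2 = 7/20*a_s_1 + 1/10*a_s_2 + 1/5*a_s_3 + 1/5*a_s_4 + 1/20*a_s_5 + 1/10*a_s_6
  a_s_3 = 1/4*a_s_1 + 1/10*a_s_2 + 3/20*a_s_3 + 1/4*a_s_4 + 1/5*a_s_5 + 1/20*a_s_6
  a_s_4 = 1/10*a_s_1 + 1/20*a_s_2 + 1/5*a_s_3 + 1/4*a_s_4 + 1/10*a_s_5 + 3/10*a_s_6
  a_s_5 = 0*a_s_1 + 1/5*a_s_2 + 3/20*a_s_3 + 1/5*a_s_4 + 3/10*a_s_5 + 3/20*a_s_6

Substituting a_s_1 = 1 and a_s_6 = 0, rearrange to (I - Q) a = r where r[i] = P(i -> s_1):
  [9/10, -1/5, -1/5, -1/20] . (a_s_2, a_s_3, a_s_4, a_s_5) = 7/20
  [-1/10, 17/20, -1/4, -1/5] . (a_s_2, a_s_3, a_s_4, a_s_5) = 1/4
  [-1/20, -1/5, 3/4, -1/10] . (a_s_2, a_s_3, a_s_4, a_s_5) = 1/10
  [-1/5, -3/20, -1/5, 7/10] . (a_s_2, a_s_3, a_s_4, a_s_5) = 0

Solving yields:
  a_s_2 = 28407/45415
  a_s_3 = 26234/45415
  a_s_4 = 17441/45415
  a_s_5 = 18721/45415

Starting state is s_4, so the absorption probability is a_s_4 = 17441/45415.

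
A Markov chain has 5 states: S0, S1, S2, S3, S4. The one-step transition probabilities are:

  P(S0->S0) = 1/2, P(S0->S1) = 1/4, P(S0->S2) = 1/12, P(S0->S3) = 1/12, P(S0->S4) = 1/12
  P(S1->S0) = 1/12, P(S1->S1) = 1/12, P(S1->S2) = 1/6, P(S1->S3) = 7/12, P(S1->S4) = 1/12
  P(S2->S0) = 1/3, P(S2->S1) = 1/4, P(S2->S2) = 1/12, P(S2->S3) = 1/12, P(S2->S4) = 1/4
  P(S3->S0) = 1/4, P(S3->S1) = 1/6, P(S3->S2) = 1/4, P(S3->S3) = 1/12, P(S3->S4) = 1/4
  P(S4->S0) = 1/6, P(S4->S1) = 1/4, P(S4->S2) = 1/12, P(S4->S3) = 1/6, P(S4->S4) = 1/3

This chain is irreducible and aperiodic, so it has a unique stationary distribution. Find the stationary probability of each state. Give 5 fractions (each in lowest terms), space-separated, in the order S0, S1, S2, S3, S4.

The stationary distribution satisfies pi = pi * P, i.e.:
  pi_S0 = 1/2*pi_S0 + 1/12*pi_S1 + 1/3*pi_S2 + 1/4*pi_S3 + 1/6*pi_S4
  pi_S1 = 1/4*pi_S0 + 1/12*pi_S1 + 1/4*pi_S2 + 1/6*pi_S3 + 1/4*pi_S4
  pi_S2 = 1/12*pi_S0 + 1/6*pi_S1 + 1/12*pi_S2 + 1/4*pi_S3 + 1/12*pi_S4
  pi_S3 = 1/12*pi_S0 + 7/12*pi_S1 + 1/12*pi_S2 + 1/12*pi_S3 + 1/6*pi_S4
  pi_S4 = 1/12*pi_S0 + 1/12*pi_S1 + 1/4*pi_S2 + 1/4*pi_S3 + 1/3*pi_S4
with normalization: pi_S0 + pi_S1 + pi_S2 + pi_S3 + pi_S4 = 1.

Using the first 4 balance equations plus normalization, the linear system A*pi = b is:
  [-1/2, 1/12, 1/3, 1/4, 1/6] . pi = 0
  [1/4, -11/12, 1/4, 1/6, 1/4] . pi = 0
  [1/12, 1/6, -11/12, 1/4, 1/12] . pi = 0
  [1/12, 7/12, 1/12, -11/12, 1/6] . pi = 0
  [1, 1, 1, 1, 1] . pi = 1

Solving yields:
  pi_S0 = 2605/9201
  pi_S1 = 1841/9201
  pi_S2 = 1225/9201
  pi_S3 = 1829/9201
  pi_S4 = 567/3067

Verification (pi * P):
  2605/9201*1/2 + 1841/9201*1/12 + 1225/9201*1/3 + 1829/9201*1/4 + 567/3067*1/6 = 2605/9201 = pi_S0  (ok)
  2605/9201*1/4 + 1841/9201*1/12 + 1225/9201*1/4 + 1829/9201*1/6 + 567/3067*1/4 = 1841/9201 = pi_S1  (ok)
  2605/9201*1/12 + 1841/9201*1/6 + 1225/9201*1/12 + 1829/9201*1/4 + 567/3067*1/12 = 1225/9201 = pi_S2  (ok)
  2605/9201*1/12 + 1841/9201*7/12 + 1225/9201*1/12 + 1829/9201*1/12 + 567/3067*1/6 = 1829/9201 = pi_S3  (ok)
  2605/9201*1/12 + 1841/9201*1/12 + 1225/9201*1/4 + 1829/9201*1/4 + 567/3067*1/3 = 567/3067 = pi_S4  (ok)

Answer: 2605/9201 1841/9201 1225/9201 1829/9201 567/3067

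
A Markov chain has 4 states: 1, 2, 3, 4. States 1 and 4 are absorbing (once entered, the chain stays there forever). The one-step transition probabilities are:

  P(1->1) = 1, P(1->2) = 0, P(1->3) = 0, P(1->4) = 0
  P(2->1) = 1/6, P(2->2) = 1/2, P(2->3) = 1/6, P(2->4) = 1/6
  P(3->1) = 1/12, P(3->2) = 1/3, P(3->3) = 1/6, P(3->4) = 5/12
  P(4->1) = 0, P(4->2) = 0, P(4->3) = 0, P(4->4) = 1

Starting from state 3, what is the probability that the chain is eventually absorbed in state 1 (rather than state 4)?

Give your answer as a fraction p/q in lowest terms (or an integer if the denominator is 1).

Let a_i = P(absorbed in 1 | start in state i).
Boundary conditions: a_1 = 1, a_4 = 0.
For each transient state i, a_i = sum_j P(i->j) * a_j:
  a_2 = 1/6*a_1 + 1/2*a_2 + 1/6*a_3 + 1/6*a_4
  a_3 = 1/12*a_1 + 1/3*a_2 + 1/6*a_3 + 5/12*a_4

Substituting a_1 = 1 and a_4 = 0, rearrange to (I - Q) a = r where r[i] = P(i -> 1):
  [1/2, -1/6] . (a_2, a_3) = 1/6
  [-1/3, 5/6] . (a_2, a_3) = 1/12

Solving yields:
  a_2 = 11/26
  a_3 = 7/26

Starting state is 3, so the absorption probability is a_3 = 7/26.

Answer: 7/26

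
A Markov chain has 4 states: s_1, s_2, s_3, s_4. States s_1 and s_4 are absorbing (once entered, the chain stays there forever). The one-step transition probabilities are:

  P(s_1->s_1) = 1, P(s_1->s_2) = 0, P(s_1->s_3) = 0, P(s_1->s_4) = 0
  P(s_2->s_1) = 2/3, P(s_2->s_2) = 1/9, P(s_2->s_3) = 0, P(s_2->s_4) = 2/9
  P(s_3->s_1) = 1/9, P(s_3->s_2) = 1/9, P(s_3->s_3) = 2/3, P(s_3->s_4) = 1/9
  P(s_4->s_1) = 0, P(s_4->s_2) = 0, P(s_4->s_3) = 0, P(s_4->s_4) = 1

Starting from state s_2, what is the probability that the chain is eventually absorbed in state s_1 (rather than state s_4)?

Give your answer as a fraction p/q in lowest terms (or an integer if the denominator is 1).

Answer: 3/4

Derivation:
Let a_i = P(absorbed in s_1 | start in state i).
Boundary conditions: a_s_1 = 1, a_s_4 = 0.
For each transient state i, a_i = sum_j P(i->j) * a_j:
  a_s_2 = 2/3*a_s_1 + 1/9*a_s_2 + 0*a_s_3 + 2/9*a_s_4
  a_s_3 = 1/9*a_s_1 + 1/9*a_s_2 + 2/3*a_s_3 + 1/9*a_s_4

Substituting a_s_1 = 1 and a_s_4 = 0, rearrange to (I - Q) a = r where r[i] = P(i -> s_1):
  [8/9, 0] . (a_s_2, a_s_3) = 2/3
  [-1/9, 1/3] . (a_s_2, a_s_3) = 1/9

Solving yields:
  a_s_2 = 3/4
  a_s_3 = 7/12

Starting state is s_2, so the absorption probability is a_s_2 = 3/4.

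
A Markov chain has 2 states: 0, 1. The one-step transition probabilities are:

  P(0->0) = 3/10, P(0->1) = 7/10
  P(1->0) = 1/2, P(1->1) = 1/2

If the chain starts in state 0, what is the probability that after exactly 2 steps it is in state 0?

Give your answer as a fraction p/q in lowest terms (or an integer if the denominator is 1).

Computing P^2 by repeated multiplication:
P^1 =
  0: [3/10, 7/10]
  1: [1/2, 1/2]
P^2 =
  0: [11/25, 14/25]
  1: [2/5, 3/5]

(P^2)[0 -> 0] = 11/25

Answer: 11/25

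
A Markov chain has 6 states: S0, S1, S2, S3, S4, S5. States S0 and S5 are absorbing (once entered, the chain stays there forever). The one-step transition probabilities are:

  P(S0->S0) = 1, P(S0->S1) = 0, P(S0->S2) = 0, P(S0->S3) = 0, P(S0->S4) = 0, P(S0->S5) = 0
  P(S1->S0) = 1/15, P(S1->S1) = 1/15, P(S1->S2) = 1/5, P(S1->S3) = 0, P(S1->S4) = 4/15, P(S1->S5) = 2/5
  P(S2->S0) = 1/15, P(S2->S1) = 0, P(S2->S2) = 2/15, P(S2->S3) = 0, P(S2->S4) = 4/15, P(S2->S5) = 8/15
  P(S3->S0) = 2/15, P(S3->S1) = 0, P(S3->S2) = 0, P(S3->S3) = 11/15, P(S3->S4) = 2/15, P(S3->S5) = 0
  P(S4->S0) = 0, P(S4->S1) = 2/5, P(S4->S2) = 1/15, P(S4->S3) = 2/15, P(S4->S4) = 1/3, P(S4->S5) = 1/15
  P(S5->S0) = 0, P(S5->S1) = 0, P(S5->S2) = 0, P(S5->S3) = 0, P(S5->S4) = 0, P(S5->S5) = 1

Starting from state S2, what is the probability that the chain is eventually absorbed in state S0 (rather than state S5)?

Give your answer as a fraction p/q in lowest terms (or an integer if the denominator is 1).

Answer: 91/599

Derivation:
Let a_i = P(absorbed in S0 | start in state i).
Boundary conditions: a_S0 = 1, a_S5 = 0.
For each transient state i, a_i = sum_j P(i->j) * a_j:
  a_S1 = 1/15*a_S0 + 1/15*a_S1 + 1/5*a_S2 + 0*a_S3 + 4/15*a_S4 + 2/5*a_S5
  a_S2 = 1/15*a_S0 + 0*a_S1 + 2/15*a_S2 + 0*a_S3 + 4/15*a_S4 + 8/15*a_S5
  a_S3 = 2/15*a_S0 + 0*a_S1 + 0*a_S2 + 11/15*a_S3 + 2/15*a_S4 + 0*a_S5
  a_S4 = 0*a_S0 + 2/5*a_S1 + 1/15*a_S2 + 2/15*a_S3 + 1/3*a_S4 + 1/15*a_S5

Substituting a_S0 = 1 and a_S5 = 0, rearrange to (I - Q) a = r where r[i] = P(i -> S0):
  [14/15, -1/5, 0, -4/15] . (a_S1, a_S2, a_S3, a_S4) = 1/15
  [0, 13/15, 0, -4/15] . (a_S1, a_S2, a_S3, a_S4) = 1/15
  [0, 0, 4/15, -2/15] . (a_S1, a_S2, a_S3, a_S4) = 2/15
  [-2/5, -1/15, -2/15, 2/3] . (a_S1, a_S2, a_S3, a_S4) = 0

Solving yields:
  a_S1 = 104/599
  a_S2 = 91/599
  a_S3 = 745/1198
  a_S4 = 146/599

Starting state is S2, so the absorption probability is a_S2 = 91/599.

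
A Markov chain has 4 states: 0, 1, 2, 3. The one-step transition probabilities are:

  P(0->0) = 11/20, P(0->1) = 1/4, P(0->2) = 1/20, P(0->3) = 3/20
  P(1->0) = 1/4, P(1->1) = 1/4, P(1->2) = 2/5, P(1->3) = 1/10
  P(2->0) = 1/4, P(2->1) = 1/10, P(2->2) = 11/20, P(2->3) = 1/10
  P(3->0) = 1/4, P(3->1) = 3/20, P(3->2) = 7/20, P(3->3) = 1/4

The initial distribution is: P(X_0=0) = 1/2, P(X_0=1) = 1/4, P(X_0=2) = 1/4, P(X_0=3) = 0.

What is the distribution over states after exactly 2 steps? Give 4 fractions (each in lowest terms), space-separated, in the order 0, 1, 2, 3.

Propagating the distribution step by step (d_{t+1} = d_t * P):
d_0 = (0=1/2, 1=1/4, 2=1/4, 3=0)
  d_1[0] = 1/2*11/20 + 1/4*1/4 + 1/4*1/4 + 0*1/4 = 2/5
  d_1[1] = 1/2*1/4 + 1/4*1/4 + 1/4*1/10 + 0*3/20 = 17/80
  d_1[2] = 1/2*1/20 + 1/4*2/5 + 1/4*11/20 + 0*7/20 = 21/80
  d_1[3] = 1/2*3/20 + 1/4*1/10 + 1/4*1/10 + 0*1/4 = 1/8
d_1 = (0=2/5, 1=17/80, 2=21/80, 3=1/8)
  d_2[0] = 2/5*11/20 + 17/80*1/4 + 21/80*1/4 + 1/8*1/4 = 37/100
  d_2[1] = 2/5*1/4 + 17/80*1/4 + 21/80*1/10 + 1/8*3/20 = 317/1600
  d_2[2] = 2/5*1/20 + 17/80*2/5 + 21/80*11/20 + 1/8*7/20 = 469/1600
  d_2[3] = 2/5*3/20 + 17/80*1/10 + 21/80*1/10 + 1/8*1/4 = 111/800
d_2 = (0=37/100, 1=317/1600, 2=469/1600, 3=111/800)

Answer: 37/100 317/1600 469/1600 111/800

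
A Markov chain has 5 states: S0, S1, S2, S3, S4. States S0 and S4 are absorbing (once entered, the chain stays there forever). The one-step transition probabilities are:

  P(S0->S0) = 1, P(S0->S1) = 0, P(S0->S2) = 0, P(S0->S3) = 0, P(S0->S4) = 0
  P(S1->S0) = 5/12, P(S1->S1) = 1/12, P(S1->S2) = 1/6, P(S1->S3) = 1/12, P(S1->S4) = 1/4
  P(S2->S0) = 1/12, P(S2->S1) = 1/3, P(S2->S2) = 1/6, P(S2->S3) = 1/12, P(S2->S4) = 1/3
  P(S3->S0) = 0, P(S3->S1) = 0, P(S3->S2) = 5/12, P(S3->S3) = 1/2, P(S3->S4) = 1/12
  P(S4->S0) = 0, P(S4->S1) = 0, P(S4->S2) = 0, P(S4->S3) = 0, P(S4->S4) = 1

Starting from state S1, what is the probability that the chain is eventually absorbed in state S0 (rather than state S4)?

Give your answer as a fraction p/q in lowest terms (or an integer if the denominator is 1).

Let a_i = P(absorbed in S0 | start in state i).
Boundary conditions: a_S0 = 1, a_S4 = 0.
For each transient state i, a_i = sum_j P(i->j) * a_j:
  a_S1 = 5/12*a_S0 + 1/12*a_S1 + 1/6*a_S2 + 1/12*a_S3 + 1/4*a_S4
  a_S2 = 1/12*a_S0 + 1/3*a_S1 + 1/6*a_S2 + 1/12*a_S3 + 1/3*a_S4
  a_S3 = 0*a_S0 + 0*a_S1 + 5/12*a_S2 + 1/2*a_S3 + 1/12*a_S4

Substituting a_S0 = 1 and a_S4 = 0, rearrange to (I - Q) a = r where r[i] = P(i -> S0):
  [11/12, -1/6, -1/12] . (a_S1, a_S2, a_S3) = 5/12
  [-1/3, 5/6, -1/12] . (a_S1, a_S2, a_S3) = 1/12
  [0, -5/12, 1/2] . (a_S1, a_S2, a_S3) = 0

Solving yields:
  a_S1 = 292/537
  a_S2 = 62/179
  a_S3 = 155/537

Starting state is S1, so the absorption probability is a_S1 = 292/537.

Answer: 292/537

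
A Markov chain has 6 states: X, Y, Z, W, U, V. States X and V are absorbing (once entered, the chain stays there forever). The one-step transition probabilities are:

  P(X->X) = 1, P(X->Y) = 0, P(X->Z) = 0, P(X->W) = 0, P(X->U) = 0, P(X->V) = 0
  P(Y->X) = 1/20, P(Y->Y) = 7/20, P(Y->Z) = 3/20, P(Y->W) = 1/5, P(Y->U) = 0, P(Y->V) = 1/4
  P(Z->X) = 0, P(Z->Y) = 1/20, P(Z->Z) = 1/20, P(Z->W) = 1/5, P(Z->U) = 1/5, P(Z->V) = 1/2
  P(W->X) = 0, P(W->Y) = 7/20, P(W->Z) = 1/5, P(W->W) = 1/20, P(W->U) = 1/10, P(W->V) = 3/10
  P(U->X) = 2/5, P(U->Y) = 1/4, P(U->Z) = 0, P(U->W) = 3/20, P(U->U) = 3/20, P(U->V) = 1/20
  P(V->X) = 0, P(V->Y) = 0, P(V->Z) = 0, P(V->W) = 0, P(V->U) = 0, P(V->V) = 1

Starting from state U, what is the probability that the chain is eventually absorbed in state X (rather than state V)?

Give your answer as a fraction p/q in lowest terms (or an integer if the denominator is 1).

Let a_i = P(absorbed in X | start in state i).
Boundary conditions: a_X = 1, a_V = 0.
For each transient state i, a_i = sum_j P(i->j) * a_j:
  a_Y = 1/20*a_X + 7/20*a_Y + 3/20*a_Z + 1/5*a_W + 0*a_U + 1/4*a_V
  a_Z = 0*a_X + 1/20*a_Y + 1/20*a_Z + 1/5*a_W + 1/5*a_U + 1/2*a_V
  a_W = 0*a_X + 7/20*a_Y + 1/5*a_Z + 1/20*a_W + 1/10*a_U + 3/10*a_V
  a_U = 2/5*a_X + 1/4*a_Y + 0*a_Z + 3/20*a_W + 3/20*a_U + 1/20*a_V

Substituting a_X = 1 and a_V = 0, rearrange to (I - Q) a = r where r[i] = P(i -> X):
  [13/20, -3/20, -1/5, 0] . (a_Y, a_Z, a_W, a_U) = 1/20
  [-1/20, 19/20, -1/5, -1/5] . (a_Y, a_Z, a_W, a_U) = 0
  [-7/20, -1/5, 19/20, -1/10] . (a_Y, a_Z, a_W, a_U) = 0
  [-1/4, 0, -3/20, 17/20] . (a_Y, a_Z, a_W, a_U) = 2/5

Solving yields:
  a_Y = 9447/59852
  a_Z = 9201/59852
  a_W = 8839/59852
  a_U = 8126/14963

Starting state is U, so the absorption probability is a_U = 8126/14963.

Answer: 8126/14963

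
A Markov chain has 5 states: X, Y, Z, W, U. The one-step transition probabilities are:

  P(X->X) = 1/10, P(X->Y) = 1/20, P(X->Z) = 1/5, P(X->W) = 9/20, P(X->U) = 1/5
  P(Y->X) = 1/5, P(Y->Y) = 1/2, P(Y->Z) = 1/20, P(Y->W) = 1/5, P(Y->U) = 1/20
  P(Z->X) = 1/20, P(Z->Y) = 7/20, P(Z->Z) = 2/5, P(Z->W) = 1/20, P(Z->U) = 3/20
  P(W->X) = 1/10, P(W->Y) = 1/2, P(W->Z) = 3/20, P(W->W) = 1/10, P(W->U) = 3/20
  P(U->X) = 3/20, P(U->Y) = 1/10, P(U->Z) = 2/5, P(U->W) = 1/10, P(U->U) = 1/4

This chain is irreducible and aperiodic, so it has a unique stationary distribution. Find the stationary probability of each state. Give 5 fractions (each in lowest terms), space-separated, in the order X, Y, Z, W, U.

The stationary distribution satisfies pi = pi * P, i.e.:
  pi_X = 1/10*pi_X + 1/5*pi_Y + 1/20*pi_Z + 1/10*pi_W + 3/20*pi_U
  pi_Y = 1/20*pi_X + 1/2*pi_Y + 7/20*pi_Z + 1/2*pi_W + 1/10*pi_U
  pi_Z = 1/5*pi_X + 1/20*pi_Y + 2/5*pi_Z + 3/20*pi_W + 2/5*pi_U
  pi_W = 9/20*pi_X + 1/5*pi_Y + 1/20*pi_Z + 1/10*pi_W + 1/10*pi_U
  pi_U = 1/5*pi_X + 1/20*pi_Y + 3/20*pi_Z + 3/20*pi_W + 1/4*pi_U
with normalization: pi_X + pi_Y + pi_Z + pi_W + pi_U = 1.

Using the first 4 balance equations plus normalization, the linear system A*pi = b is:
  [-9/10, 1/5, 1/20, 1/10, 3/20] . pi = 0
  [1/20, -1/2, 7/20, 1/2, 1/10] . pi = 0
  [1/5, 1/20, -3/5, 3/20, 2/5] . pi = 0
  [9/20, 1/5, 1/20, -9/10, 1/10] . pi = 0
  [1, 1, 1, 1, 1] . pi = 1

Solving yields:
  pi_X = 6995/52991
  pi_Y = 18859/52991
  pi_Z = 575/2789
  pi_W = 9087/52991
  pi_U = 375/2789

Verification (pi * P):
  6995/52991*1/10 + 18859/52991*1/5 + 575/2789*1/20 + 9087/52991*1/10 + 375/2789*3/20 = 6995/52991 = pi_X  (ok)
  6995/52991*1/20 + 18859/52991*1/2 + 575/2789*7/20 + 9087/52991*1/2 + 375/2789*1/10 = 18859/52991 = pi_Y  (ok)
  6995/52991*1/5 + 18859/52991*1/20 + 575/2789*2/5 + 9087/52991*3/20 + 375/2789*2/5 = 575/2789 = pi_Z  (ok)
  6995/52991*9/20 + 18859/52991*1/5 + 575/2789*1/20 + 9087/52991*1/10 + 375/2789*1/10 = 9087/52991 = pi_W  (ok)
  6995/52991*1/5 + 18859/52991*1/20 + 575/2789*3/20 + 9087/52991*3/20 + 375/2789*1/4 = 375/2789 = pi_U  (ok)

Answer: 6995/52991 18859/52991 575/2789 9087/52991 375/2789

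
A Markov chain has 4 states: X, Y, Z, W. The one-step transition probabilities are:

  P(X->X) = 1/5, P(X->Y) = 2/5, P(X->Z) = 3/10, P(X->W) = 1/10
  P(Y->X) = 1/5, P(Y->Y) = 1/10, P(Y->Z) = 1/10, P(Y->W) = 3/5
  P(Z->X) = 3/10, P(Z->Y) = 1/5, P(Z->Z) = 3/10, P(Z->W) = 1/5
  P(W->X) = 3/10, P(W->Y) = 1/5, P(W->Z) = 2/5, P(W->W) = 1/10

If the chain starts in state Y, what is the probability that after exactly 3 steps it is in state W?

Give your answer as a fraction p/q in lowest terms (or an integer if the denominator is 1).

Answer: 249/1000

Derivation:
Computing P^3 by repeated multiplication:
P^1 =
  X: [1/5, 2/5, 3/10, 1/10]
  Y: [1/5, 1/10, 1/10, 3/5]
  Z: [3/10, 1/5, 3/10, 1/5]
  W: [3/10, 1/5, 2/5, 1/10]
P^2 =
  X: [6/25, 1/5, 23/100, 33/100]
  Y: [27/100, 23/100, 17/50, 4/25]
  Z: [1/4, 6/25, 7/25, 23/100]
  W: [1/4, 6/25, 27/100, 6/25]
P^3 =
  X: [32/125, 57/250, 293/1000, 223/1000]
  Y: [1/4, 231/1000, 27/100, 249/1000]
  Z: [251/1000, 113/500, 11/40, 31/125]
  W: [251/1000, 113/500, 69/250, 247/1000]

(P^3)[Y -> W] = 249/1000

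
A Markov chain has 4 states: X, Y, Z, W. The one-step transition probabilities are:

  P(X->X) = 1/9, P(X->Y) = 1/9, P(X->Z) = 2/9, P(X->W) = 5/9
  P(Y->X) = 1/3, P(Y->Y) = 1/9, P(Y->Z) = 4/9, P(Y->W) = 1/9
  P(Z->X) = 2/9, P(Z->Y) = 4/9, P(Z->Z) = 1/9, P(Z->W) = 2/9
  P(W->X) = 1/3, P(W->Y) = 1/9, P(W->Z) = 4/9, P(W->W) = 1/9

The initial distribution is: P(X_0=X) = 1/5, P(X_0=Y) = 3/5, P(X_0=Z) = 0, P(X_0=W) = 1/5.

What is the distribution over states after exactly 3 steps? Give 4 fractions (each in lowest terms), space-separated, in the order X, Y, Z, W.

Answer: 311/1215 47/243 1138/3645 869/3645

Derivation:
Propagating the distribution step by step (d_{t+1} = d_t * P):
d_0 = (X=1/5, Y=3/5, Z=0, W=1/5)
  d_1[X] = 1/5*1/9 + 3/5*1/3 + 0*2/9 + 1/5*1/3 = 13/45
  d_1[Y] = 1/5*1/9 + 3/5*1/9 + 0*4/9 + 1/5*1/9 = 1/9
  d_1[Z] = 1/5*2/9 + 3/5*4/9 + 0*1/9 + 1/5*4/9 = 2/5
  d_1[W] = 1/5*5/9 + 3/5*1/9 + 0*2/9 + 1/5*1/9 = 1/5
d_1 = (X=13/45, Y=1/9, Z=2/5, W=1/5)
  d_2[X] = 13/45*1/9 + 1/9*1/3 + 2/5*2/9 + 1/5*1/3 = 91/405
  d_2[Y] = 13/45*1/9 + 1/9*1/9 + 2/5*4/9 + 1/5*1/9 = 11/45
  d_2[Z] = 13/45*2/9 + 1/9*4/9 + 2/5*1/9 + 1/5*4/9 = 20/81
  d_2[W] = 13/45*5/9 + 1/9*1/9 + 2/5*2/9 + 1/5*1/9 = 23/81
d_2 = (X=91/405, Y=11/45, Z=20/81, W=23/81)
  d_3[X] = 91/405*1/9 + 11/45*1/3 + 20/81*2/9 + 23/81*1/3 = 311/1215
  d_3[Y] = 91/405*1/9 + 11/45*1/9 + 20/81*4/9 + 23/81*1/9 = 47/243
  d_3[Z] = 91/405*2/9 + 11/45*4/9 + 20/81*1/9 + 23/81*4/9 = 1138/3645
  d_3[W] = 91/405*5/9 + 11/45*1/9 + 20/81*2/9 + 23/81*1/9 = 869/3645
d_3 = (X=311/1215, Y=47/243, Z=1138/3645, W=869/3645)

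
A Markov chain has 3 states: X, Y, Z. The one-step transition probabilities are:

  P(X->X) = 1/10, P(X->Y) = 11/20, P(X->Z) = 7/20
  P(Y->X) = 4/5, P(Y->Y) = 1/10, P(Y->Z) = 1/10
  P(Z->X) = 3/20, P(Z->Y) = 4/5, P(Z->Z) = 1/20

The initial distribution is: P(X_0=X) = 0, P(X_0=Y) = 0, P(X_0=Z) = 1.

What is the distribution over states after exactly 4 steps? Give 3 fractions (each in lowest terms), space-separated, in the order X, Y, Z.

Propagating the distribution step by step (d_{t+1} = d_t * P):
d_0 = (X=0, Y=0, Z=1)
  d_1[X] = 0*1/10 + 0*4/5 + 1*3/20 = 3/20
  d_1[Y] = 0*11/20 + 0*1/10 + 1*4/5 = 4/5
  d_1[Z] = 0*7/20 + 0*1/10 + 1*1/20 = 1/20
d_1 = (X=3/20, Y=4/5, Z=1/20)
  d_2[X] = 3/20*1/10 + 4/5*4/5 + 1/20*3/20 = 53/80
  d_2[Y] = 3/20*11/20 + 4/5*1/10 + 1/20*4/5 = 81/400
  d_2[Z] = 3/20*7/20 + 4/5*1/10 + 1/20*1/20 = 27/200
d_2 = (X=53/80, Y=81/400, Z=27/200)
  d_3[X] = 53/80*1/10 + 81/400*4/5 + 27/200*3/20 = 497/2000
  d_3[Y] = 53/80*11/20 + 81/400*1/10 + 27/200*4/5 = 3941/8000
  d_3[Z] = 53/80*7/20 + 81/400*1/10 + 27/200*1/20 = 2071/8000
d_3 = (X=497/2000, Y=3941/8000, Z=2071/8000)
  d_4[X] = 497/2000*1/10 + 3941/8000*4/5 + 2071/8000*3/20 = 14649/32000
  d_4[Y] = 497/2000*11/20 + 3941/8000*1/10 + 2071/8000*4/5 = 31443/80000
  d_4[Z] = 497/2000*7/20 + 3941/8000*1/10 + 2071/8000*1/20 = 23869/160000
d_4 = (X=14649/32000, Y=31443/80000, Z=23869/160000)

Answer: 14649/32000 31443/80000 23869/160000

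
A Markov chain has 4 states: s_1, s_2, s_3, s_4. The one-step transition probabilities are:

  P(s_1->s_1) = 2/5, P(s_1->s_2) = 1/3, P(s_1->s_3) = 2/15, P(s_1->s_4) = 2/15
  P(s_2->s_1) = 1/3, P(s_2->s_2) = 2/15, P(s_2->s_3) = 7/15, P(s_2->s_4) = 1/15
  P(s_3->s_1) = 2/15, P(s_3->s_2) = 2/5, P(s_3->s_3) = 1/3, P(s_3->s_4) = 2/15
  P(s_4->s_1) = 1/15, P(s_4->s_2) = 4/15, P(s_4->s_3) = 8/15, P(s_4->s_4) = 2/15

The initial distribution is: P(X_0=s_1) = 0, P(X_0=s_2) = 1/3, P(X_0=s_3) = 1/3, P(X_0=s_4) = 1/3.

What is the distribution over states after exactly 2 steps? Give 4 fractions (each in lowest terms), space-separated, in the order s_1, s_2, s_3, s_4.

Propagating the distribution step by step (d_{t+1} = d_t * P):
d_0 = (s_1=0, s_2=1/3, s_3=1/3, s_4=1/3)
  d_1[s_1] = 0*2/5 + 1/3*1/3 + 1/3*2/15 + 1/3*1/15 = 8/45
  d_1[s_2] = 0*1/3 + 1/3*2/15 + 1/3*2/5 + 1/3*4/15 = 4/15
  d_1[s_3] = 0*2/15 + 1/3*7/15 + 1/3*1/3 + 1/3*8/15 = 4/9
  d_1[s_4] = 0*2/15 + 1/3*1/15 + 1/3*2/15 + 1/3*2/15 = 1/9
d_1 = (s_1=8/45, s_2=4/15, s_3=4/9, s_4=1/9)
  d_2[s_1] = 8/45*2/5 + 4/15*1/3 + 4/9*2/15 + 1/9*1/15 = 17/75
  d_2[s_2] = 8/45*1/3 + 4/15*2/15 + 4/9*2/5 + 1/9*4/15 = 68/225
  d_2[s_3] = 8/45*2/15 + 4/15*7/15 + 4/9*1/3 + 1/9*8/15 = 16/45
  d_2[s_4] = 8/45*2/15 + 4/15*1/15 + 4/9*2/15 + 1/9*2/15 = 26/225
d_2 = (s_1=17/75, s_2=68/225, s_3=16/45, s_4=26/225)

Answer: 17/75 68/225 16/45 26/225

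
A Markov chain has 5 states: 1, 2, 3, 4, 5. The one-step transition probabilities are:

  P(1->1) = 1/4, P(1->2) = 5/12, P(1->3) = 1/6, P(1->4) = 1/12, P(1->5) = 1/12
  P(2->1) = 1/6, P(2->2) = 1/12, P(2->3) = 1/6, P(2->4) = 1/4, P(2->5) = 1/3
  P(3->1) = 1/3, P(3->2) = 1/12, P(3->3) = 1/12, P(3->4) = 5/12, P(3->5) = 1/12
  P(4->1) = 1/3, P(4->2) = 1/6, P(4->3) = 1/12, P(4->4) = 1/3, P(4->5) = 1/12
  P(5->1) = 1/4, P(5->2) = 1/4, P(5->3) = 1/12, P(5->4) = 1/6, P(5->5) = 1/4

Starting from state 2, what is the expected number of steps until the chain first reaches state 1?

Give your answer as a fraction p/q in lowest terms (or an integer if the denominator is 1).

Answer: 10860/2713

Derivation:
Let h_i = expected steps to first reach 1 from state i.
Boundary: h_1 = 0.
First-step equations for the other states:
  h_2 = 1 + 1/6*h_1 + 1/12*h_2 + 1/6*h_3 + 1/4*h_4 + 1/3*h_5
  h_3 = 1 + 1/3*h_1 + 1/12*h_2 + 1/12*h_3 + 5/12*h_4 + 1/12*h_5
  h_4 = 1 + 1/3*h_1 + 1/6*h_2 + 1/12*h_3 + 1/3*h_4 + 1/12*h_5
  h_5 = 1 + 1/4*h_1 + 1/4*h_2 + 1/12*h_3 + 1/6*h_4 + 1/4*h_5

Substituting h_1 = 0 and rearranging gives the linear system (I - Q) h = 1:
  [11/12, -1/6, -1/4, -1/3] . (h_2, h_3, h_4, h_5) = 1
  [-1/12, 11/12, -5/12, -1/12] . (h_2, h_3, h_4, h_5) = 1
  [-1/6, -1/12, 2/3, -1/12] . (h_2, h_3, h_4, h_5) = 1
  [-1/4, -1/12, -1/6, 3/4] . (h_2, h_3, h_4, h_5) = 1

Solving yields:
  h_2 = 10860/2713
  h_3 = 9066/2713
  h_4 = 9204/2713
  h_5 = 10290/2713

Starting state is 2, so the expected hitting time is h_2 = 10860/2713.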